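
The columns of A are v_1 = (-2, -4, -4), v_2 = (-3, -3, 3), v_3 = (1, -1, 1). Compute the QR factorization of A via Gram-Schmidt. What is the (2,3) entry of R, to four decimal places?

r_{23} = 0.6537

v_1 = (-2, -4, -4); ‖v_1‖ = 6.0000, so e_1 = (-0.3333, -0.6667, -0.6667).
e_1·v_2 = (-0.3333)·(-3) + (-0.6667)·(-3) + (-0.6667)·3 = 1.0000.
u_2 = v_2 − 1.0000·e_1 = (-2.6667, -2.3333, 3.6667).
‖u_2‖ = 5.0990, so e_2 = (-0.5230, -0.4576, 0.7191).
r_{23} = e_2·v_3 = 0.6537.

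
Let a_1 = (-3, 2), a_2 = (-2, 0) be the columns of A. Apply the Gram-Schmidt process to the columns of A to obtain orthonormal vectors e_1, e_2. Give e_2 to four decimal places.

e_2 = (-0.5547, -0.8321)

a_1 = (-3, 2); ‖a_1‖ = 3.6056, so e_1 = (-0.8321, 0.5547).
e_1·a_2 = (-0.8321)·(-2) + 0.5547·0 = 1.6641.
u_2 = a_2 − 1.6641·e_1 = (-0.6154, -0.9231).
‖u_2‖ = 1.1094, so e_2 = (-0.5547, -0.8321).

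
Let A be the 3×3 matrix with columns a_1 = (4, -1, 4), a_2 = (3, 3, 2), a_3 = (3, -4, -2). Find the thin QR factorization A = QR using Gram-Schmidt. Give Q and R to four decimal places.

a_1 = (4, -1, 4); ‖a_1‖ = 5.7446, so e_1 = (0.6963, -0.1741, 0.6963).
e_1·a_2 = 0.6963·3 + (-0.1741)·3 + 0.6963·2 = 2.9593.
u_2 = a_2 − 2.9593·e_1 = (0.9394, 3.5152, -0.0606).
‖u_2‖ = 3.6390, so e_2 = (0.2581, 0.9660, -0.0167).
e_1·a_3 = 0.6963·3 + (-0.1741)·(-4) + 0.6963·(-2) = 1.3926; e_2·a_3 = 0.2581·3 + 0.9660·(-4) + (-0.0167)·(-2) = -3.0561.
u_3 = a_3 − 1.3926·e_1 + 3.0561·e_2 = (2.8192, -0.8055, -3.0206).
‖u_3‖ = 4.2096, so e_3 = (0.6697, -0.1913, -0.7175).

Q = [[0.6963, 0.2581, 0.6697], [-0.1741, 0.9660, -0.1913], [0.6963, -0.0167, -0.7175]], R = [[5.7446, 2.9593, 1.3926], [0.0000, 3.6390, -3.0561], [0.0000, 0.0000, 4.2096]]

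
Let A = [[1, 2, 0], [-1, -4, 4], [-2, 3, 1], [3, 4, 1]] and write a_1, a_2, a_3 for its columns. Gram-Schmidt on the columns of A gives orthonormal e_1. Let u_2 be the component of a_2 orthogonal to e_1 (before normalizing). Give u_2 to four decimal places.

u_2 = (1.2000, -3.2000, 4.6000, 1.6000)

a_1 = (1, -1, -2, 3); ‖a_1‖ = 3.8730, so e_1 = (0.2582, -0.2582, -0.5164, 0.7746).
e_1·a_2 = 0.2582·2 + (-0.2582)·(-4) + (-0.5164)·3 + 0.7746·4 = 3.0984.
u_2 = a_2 − 3.0984·e_1 = (1.2000, -3.2000, 4.6000, 1.6000).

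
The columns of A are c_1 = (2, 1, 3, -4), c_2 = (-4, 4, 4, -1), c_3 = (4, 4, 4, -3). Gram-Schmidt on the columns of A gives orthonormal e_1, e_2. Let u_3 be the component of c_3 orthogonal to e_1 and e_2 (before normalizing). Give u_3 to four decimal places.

e_1 = c_1/‖c_1‖ = (2, 1, 3, -4)/5.4772 = (0.3651, 0.1826, 0.5477, -0.7303).
r_{12} = e_1·c_2 = 2.1909.
u_2 = c_2 − 2.1909·e_1 = (-4.8000, 3.6000, 2.8000, 0.6000).
‖u_2‖ = 6.6483, so e_2 = (-0.7220, 0.5415, 0.4212, 0.0902).
r_{13} = e_1·c_3 = 6.5727; r_{23} = e_2·c_3 = 0.6919.
u_3 = c_3 − 6.5727·e_1 − 0.6919·e_2 = (2.0995, 2.4253, 0.1086, 1.7376).

u_3 = (2.0995, 2.4253, 0.1086, 1.7376)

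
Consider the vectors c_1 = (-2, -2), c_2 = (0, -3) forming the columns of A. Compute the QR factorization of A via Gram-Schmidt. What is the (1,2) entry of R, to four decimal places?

r_{12} = 2.1213

c_1 = (-2, -2); ‖c_1‖ = 2.8284, so q_1 = (-0.7071, -0.7071).
r_{12} = q_1·c_2 = 2.1213.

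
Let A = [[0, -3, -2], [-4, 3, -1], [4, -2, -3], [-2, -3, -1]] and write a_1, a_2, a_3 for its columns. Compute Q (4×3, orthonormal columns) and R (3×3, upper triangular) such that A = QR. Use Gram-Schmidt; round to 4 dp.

Q = [[0.0000, -0.5934, -0.2690], [-0.6667, 0.2857, -0.6881], [0.6667, -0.0879, -0.6732], [-0.3333, -0.7473, 0.0297]], R = [[6.0000, -2.3333, -1.0000], [0.0000, 5.0553, 1.9122], [0.0000, 0.0000, 3.2161]]

e_1 = a_1/‖a_1‖ = (0, -4, 4, -2)/6.0000 = (0.0000, -0.6667, 0.6667, -0.3333).
r_{12} = e_1·a_2 = -2.3333.
u_2 = a_2 + 2.3333·e_1 = (-3.0000, 1.4444, -0.4444, -3.7778).
‖u_2‖ = 5.0553, so e_2 = (-0.5934, 0.2857, -0.0879, -0.7473).
r_{13} = e_1·a_3 = -1.0000; r_{23} = e_2·a_3 = 1.9122.
u_3 = a_3 + 1.0000·e_1 − 1.9122·e_2 = (-0.8652, -2.2130, -2.1652, 0.0957).
‖u_3‖ = 3.2161, so e_3 = (-0.2690, -0.6881, -0.6732, 0.0297).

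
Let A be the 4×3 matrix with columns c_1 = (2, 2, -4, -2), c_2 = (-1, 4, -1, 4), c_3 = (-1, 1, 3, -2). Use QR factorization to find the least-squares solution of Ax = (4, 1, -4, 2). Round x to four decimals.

x = (0.5080, 0.1585, -0.9323)

e_1 = c_1/‖c_1‖ = (2, 2, -4, -2)/5.2915 = (0.3780, 0.3780, -0.7559, -0.3780).
r_{12} = e_1·c_2 = 0.3780.
u_2 = c_2 − 0.3780·e_1 = (-1.1429, 3.8571, -0.7143, 4.1429).
‖u_2‖ = 5.8187, so e_2 = (-0.1964, 0.6629, -0.1228, 0.7120).
r_{13} = e_1·c_3 = -1.5119; r_{23} = e_2·c_3 = -0.9330.
u_3 = c_3 + 1.5119·e_1 + 0.9330·e_2 = (-0.6118, 2.1899, 1.7426, -1.9072).
‖u_3‖ = 3.4415, so e_3 = (-0.1778, 0.6363, 0.5064, -0.5542).
Qᵀb = (4.1576, 1.7923, -3.2085).
Back-substitute: x_3 = -3.2085/3.4415 = -0.9323.
x_2 = (1.7923 + 0.9330·(-0.9323))/5.8187 = 0.1585.
x_1 = (4.1576 − 0.3780·0.1585 + 1.5119·(-0.9323))/5.2915 = 0.5080.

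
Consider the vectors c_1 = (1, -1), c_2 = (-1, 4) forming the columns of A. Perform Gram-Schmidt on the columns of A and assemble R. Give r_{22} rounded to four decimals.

c_1 = (1, -1); ‖c_1‖ = 1.4142, so q_1 = (0.7071, -0.7071).
q_1·c_2 = 0.7071·(-1) + (-0.7071)·4 = -3.5355.
u_2 = c_2 + 3.5355·q_1 = (1.5000, 1.5000).
r_{22} = ‖u_2‖ = 2.1213.

r_{22} = 2.1213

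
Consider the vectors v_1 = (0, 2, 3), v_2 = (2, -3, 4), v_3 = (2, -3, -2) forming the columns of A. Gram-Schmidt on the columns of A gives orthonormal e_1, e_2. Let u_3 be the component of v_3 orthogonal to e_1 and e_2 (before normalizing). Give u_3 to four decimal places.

e_1 = v_1/‖v_1‖ = (0, 2, 3)/3.6056 = (0.0000, 0.5547, 0.8321).
r_{12} = e_1·v_2 = 1.6641.
u_2 = v_2 − 1.6641·e_1 = (2.0000, -3.9231, 2.6154).
‖u_2‖ = 5.1216, so e_2 = (0.3905, -0.7660, 0.5107).
r_{13} = e_1·v_3 = -3.3282; r_{23} = e_2·v_3 = 2.0577.
u_3 = v_3 + 3.3282·e_1 − 2.0577·e_2 = (1.1965, 0.4223, -0.2815).

u_3 = (1.1965, 0.4223, -0.2815)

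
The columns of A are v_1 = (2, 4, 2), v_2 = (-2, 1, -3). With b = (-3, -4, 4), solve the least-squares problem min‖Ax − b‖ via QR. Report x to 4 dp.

e_1 = v_1/‖v_1‖ = (2, 4, 2)/4.8990 = (0.4082, 0.8165, 0.4082).
r_{12} = e_1·v_2 = -1.2247.
u_2 = v_2 + 1.2247·e_1 = (-1.5000, 2.0000, -2.5000).
‖u_2‖ = 3.5355, so e_2 = (-0.4243, 0.5657, -0.7071).
Qᵀb = (-2.8577, -3.8184).
Back-substitute: x_2 = -3.8184/3.5355 = -1.0800.
x_1 = (-2.8577 + 1.2247·(-1.0800))/4.8990 = -0.8533.

x = (-0.8533, -1.0800)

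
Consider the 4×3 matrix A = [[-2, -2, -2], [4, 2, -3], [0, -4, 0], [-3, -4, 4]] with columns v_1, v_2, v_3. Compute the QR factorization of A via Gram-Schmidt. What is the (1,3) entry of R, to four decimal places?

v_1 = (-2, 4, 0, -3); ‖v_1‖ = 5.3852, so q_1 = (-0.3714, 0.7428, 0.0000, -0.5571).
r_{13} = q_1·v_3 = -3.7139.

r_{13} = -3.7139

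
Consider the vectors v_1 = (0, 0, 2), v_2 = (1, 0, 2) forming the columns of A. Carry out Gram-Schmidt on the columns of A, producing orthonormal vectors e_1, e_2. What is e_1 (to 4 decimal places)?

e_1 = (0.0000, 0.0000, 1.0000)

v_1 = (0, 0, 2); ‖v_1‖ = 2.0000, so e_1 = (0.0000, 0.0000, 1.0000).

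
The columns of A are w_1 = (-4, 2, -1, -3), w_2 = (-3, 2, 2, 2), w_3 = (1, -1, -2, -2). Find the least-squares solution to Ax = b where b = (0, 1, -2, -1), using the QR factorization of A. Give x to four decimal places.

x = (-0.2111, 1.1556, 2.0444)

w_1 = (-4, 2, -1, -3); ‖w_1‖ = 5.4772, so q_1 = (-0.7303, 0.3651, -0.1826, -0.5477).
q_1·w_2 = (-0.7303)·(-3) + 0.3651·2 + (-0.1826)·2 + (-0.5477)·2 = 1.4606.
u_2 = w_2 − 1.4606·q_1 = (-1.9333, 1.4667, 2.2667, 2.8000).
‖u_2‖ = 4.3436, so q_2 = (-0.4451, 0.3377, 0.5218, 0.6446).
q_1·w_3 = (-0.7303)·1 + 0.3651·(-1) + (-0.1826)·(-2) + (-0.5477)·(-2) = 0.3651; q_2·w_3 = (-0.4451)·1 + 0.3377·(-1) + 0.5218·(-2) + 0.6446·(-2) = -3.1157.
u_3 = w_3 − 0.3651·q_1 + 3.1157·q_2 = (-0.1201, -0.0813, -0.3074, 0.2085).
‖u_3‖ = 0.3988, so q_3 = (-0.3013, -0.2038, -0.7709, 0.5228).
Qᵀb = (1.2780, -1.3507, 0.8152).
Back-substitute: x_3 = 0.8152/0.3988 = 2.0444.
x_2 = (-1.3507 + 3.1157·2.0444)/4.3436 = 1.1556.
x_1 = (1.2780 − 1.4606·1.1556 − 0.3651·2.0444)/5.4772 = -0.2111.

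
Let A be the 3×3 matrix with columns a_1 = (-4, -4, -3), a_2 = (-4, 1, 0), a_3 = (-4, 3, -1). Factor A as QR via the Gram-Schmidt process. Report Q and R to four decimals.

e_1 = a_1/‖a_1‖ = (-4, -4, -3)/6.4031 = (-0.6247, -0.6247, -0.4685).
r_{12} = e_1·a_2 = 1.8741.
u_2 = a_2 − 1.8741·e_1 = (-2.8293, 2.1707, 0.8780).
‖u_2‖ = 3.6726, so e_2 = (-0.7704, 0.5911, 0.2391).
r_{13} = e_1·a_3 = 1.0932; r_{23} = e_2·a_3 = 4.6156.
u_3 = a_3 − 1.0932·e_1 − 4.6156·e_2 = (0.2387, 0.9548, -1.5913).
‖u_3‖ = 1.8711, so e_3 = (0.1276, 0.5103, -0.8505).

Q = [[-0.6247, -0.7704, 0.1276], [-0.6247, 0.5911, 0.5103], [-0.4685, 0.2391, -0.8505]], R = [[6.4031, 1.8741, 1.0932], [0.0000, 3.6726, 4.6156], [0.0000, 0.0000, 1.8711]]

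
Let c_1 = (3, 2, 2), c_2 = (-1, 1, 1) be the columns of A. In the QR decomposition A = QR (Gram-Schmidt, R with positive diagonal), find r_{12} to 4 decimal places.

c_1 = (3, 2, 2); ‖c_1‖ = 4.1231, so e_1 = (0.7276, 0.4851, 0.4851).
r_{12} = e_1·c_2 = 0.2425.

r_{12} = 0.2425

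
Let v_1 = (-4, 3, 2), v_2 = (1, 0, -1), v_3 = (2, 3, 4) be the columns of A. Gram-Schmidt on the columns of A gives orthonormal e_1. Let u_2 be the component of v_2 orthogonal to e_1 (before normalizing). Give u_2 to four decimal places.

u_2 = (0.1724, 0.6207, -0.5862)

v_1 = (-4, 3, 2); ‖v_1‖ = 5.3852, so e_1 = (-0.7428, 0.5571, 0.3714).
e_1·v_2 = (-0.7428)·1 + 0.5571·0 + 0.3714·(-1) = -1.1142.
u_2 = v_2 + 1.1142·e_1 = (0.1724, 0.6207, -0.5862).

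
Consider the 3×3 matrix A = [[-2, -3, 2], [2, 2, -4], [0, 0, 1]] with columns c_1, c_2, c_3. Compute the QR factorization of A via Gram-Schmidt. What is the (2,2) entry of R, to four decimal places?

r_{22} = 0.7071

c_1 = (-2, 2, 0); ‖c_1‖ = 2.8284, so e_1 = (-0.7071, 0.7071, 0.0000).
e_1·c_2 = (-0.7071)·(-3) + 0.7071·2 + 0.0000·0 = 3.5355.
u_2 = c_2 − 3.5355·e_1 = (-0.5000, -0.5000, 0.0000).
r_{22} = ‖u_2‖ = 0.7071.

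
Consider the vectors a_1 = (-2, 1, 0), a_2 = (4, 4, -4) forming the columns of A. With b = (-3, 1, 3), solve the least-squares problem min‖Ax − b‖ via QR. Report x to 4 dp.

a_1 = (-2, 1, 0); ‖a_1‖ = 2.2361, so q_1 = (-0.8944, 0.4472, 0.0000).
q_1·a_2 = (-0.8944)·4 + 0.4472·4 + 0.0000·(-4) = -1.7889.
u_2 = a_2 + 1.7889·q_1 = (2.4000, 4.8000, -4.0000).
‖u_2‖ = 6.6933, so q_2 = (0.3586, 0.7171, -0.5976).
Qᵀb = (3.1305, -2.1514).
Back-substitute: x_2 = -2.1514/6.6933 = -0.3214.
x_1 = (3.1305 + 1.7889·(-0.3214))/2.2361 = 1.1429.

x = (1.1429, -0.3214)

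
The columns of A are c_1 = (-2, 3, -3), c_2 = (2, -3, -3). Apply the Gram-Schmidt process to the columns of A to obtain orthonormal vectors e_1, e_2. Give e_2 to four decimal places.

e_2 = (0.3548, -0.5322, -0.7687)

c_1 = (-2, 3, -3); ‖c_1‖ = 4.6904, so e_1 = (-0.4264, 0.6396, -0.6396).
e_1·c_2 = (-0.4264)·2 + 0.6396·(-3) + (-0.6396)·(-3) = -0.8528.
u_2 = c_2 + 0.8528·e_1 = (1.6364, -2.4545, -3.5455).
‖u_2‖ = 4.6122, so e_2 = (0.3548, -0.5322, -0.7687).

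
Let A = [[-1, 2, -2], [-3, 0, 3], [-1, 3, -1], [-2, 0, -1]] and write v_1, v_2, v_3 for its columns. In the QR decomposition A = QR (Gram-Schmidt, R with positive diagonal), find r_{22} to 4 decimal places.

e_1 = v_1/‖v_1‖ = (-1, -3, -1, -2)/3.8730 = (-0.2582, -0.7746, -0.2582, -0.5164).
r_{12} = e_1·v_2 = -1.2910.
u_2 = v_2 + 1.2910·e_1 = (1.6667, -1.0000, 2.6667, -0.6667).
r_{22} = ‖u_2‖ = 3.3665.

r_{22} = 3.3665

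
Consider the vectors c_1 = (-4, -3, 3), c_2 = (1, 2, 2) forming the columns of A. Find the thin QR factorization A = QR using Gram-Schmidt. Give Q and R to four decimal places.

Q = [[-0.6860, 0.1813], [-0.5145, 0.5640], [0.5145, 0.8057]], R = [[5.8310, -0.6860], [0.0000, 2.9205]]

c_1 = (-4, -3, 3); ‖c_1‖ = 5.8310, so q_1 = (-0.6860, -0.5145, 0.5145).
q_1·c_2 = (-0.6860)·1 + (-0.5145)·2 + 0.5145·2 = -0.6860.
u_2 = c_2 + 0.6860·q_1 = (0.5294, 1.6471, 2.3529).
‖u_2‖ = 2.9205, so q_2 = (0.1813, 0.5640, 0.8057).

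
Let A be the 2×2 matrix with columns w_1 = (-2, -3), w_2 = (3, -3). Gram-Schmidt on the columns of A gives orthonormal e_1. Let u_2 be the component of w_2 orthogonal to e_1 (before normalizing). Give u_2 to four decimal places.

u_2 = (3.4615, -2.3077)

w_1 = (-2, -3); ‖w_1‖ = 3.6056, so e_1 = (-0.5547, -0.8321).
e_1·w_2 = (-0.5547)·3 + (-0.8321)·(-3) = 0.8321.
u_2 = w_2 − 0.8321·e_1 = (3.4615, -2.3077).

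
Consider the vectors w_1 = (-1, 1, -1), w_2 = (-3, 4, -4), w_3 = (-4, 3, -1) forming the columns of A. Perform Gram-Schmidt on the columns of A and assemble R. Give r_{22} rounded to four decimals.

w_1 = (-1, 1, -1); ‖w_1‖ = 1.7321, so e_1 = (-0.5774, 0.5774, -0.5774).
e_1·w_2 = (-0.5774)·(-3) + 0.5774·4 + (-0.5774)·(-4) = 6.3509.
u_2 = w_2 − 6.3509·e_1 = (0.6667, 0.3333, -0.3333).
r_{22} = ‖u_2‖ = 0.8165.

r_{22} = 0.8165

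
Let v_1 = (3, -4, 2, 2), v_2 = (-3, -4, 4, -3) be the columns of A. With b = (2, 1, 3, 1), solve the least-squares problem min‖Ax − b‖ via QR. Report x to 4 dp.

x = (0.3244, -0.0784)

v_1 = (3, -4, 2, 2); ‖v_1‖ = 5.7446, so q_1 = (0.5222, -0.6963, 0.3482, 0.3482).
q_1·v_2 = 0.5222·(-3) + (-0.6963)·(-4) + 0.3482·4 + 0.3482·(-3) = 1.5667.
u_2 = v_2 − 1.5667·q_1 = (-3.8182, -2.9091, 3.4545, -3.5455).
‖u_2‖ = 6.8953, so q_2 = (-0.5537, -0.4219, 0.5010, -0.5142).
Qᵀb = (1.7408, -0.5406).
Back-substitute: x_2 = -0.5406/6.8953 = -0.0784.
x_1 = (1.7408 − 1.5667·(-0.0784))/5.7446 = 0.3244.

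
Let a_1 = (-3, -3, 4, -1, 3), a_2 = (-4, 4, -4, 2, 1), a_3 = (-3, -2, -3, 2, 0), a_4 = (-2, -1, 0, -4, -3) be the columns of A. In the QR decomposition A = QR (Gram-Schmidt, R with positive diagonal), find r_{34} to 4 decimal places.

e_1 = a_1/‖a_1‖ = (-3, -3, 4, -1, 3)/6.6332 = (-0.4523, -0.4523, 0.6030, -0.1508, 0.4523).
r_{12} = e_1·a_2 = -2.2613.
u_2 = a_2 + 2.2613·e_1 = (-5.0227, 2.9773, -2.6364, 1.6591, 2.0227).
‖u_2‖ = 6.9200, so e_2 = (-0.7258, 0.4302, -0.3810, 0.2398, 0.2923).
r_{13} = e_1·a_3 = 0.1508; r_{23} = e_2·a_3 = 2.9394.
u_3 = a_3 − 0.1508·e_1 − 2.9394·e_2 = (-0.7983, -3.1965, -1.9710, 1.3180, -0.9274).
‖u_3‖ = 4.1638, so e_3 = (-0.1917, -0.7677, -0.4734, 0.3165, -0.2227).
r_{34} = e_3·a_4 = 0.5532.

r_{34} = 0.5532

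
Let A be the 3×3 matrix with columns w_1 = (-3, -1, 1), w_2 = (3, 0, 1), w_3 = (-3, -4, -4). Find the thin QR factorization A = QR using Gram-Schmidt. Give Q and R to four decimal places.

w_1 = (-3, -1, 1); ‖w_1‖ = 3.3166, so q_1 = (-0.9045, -0.3015, 0.3015).
q_1·w_2 = (-0.9045)·3 + (-0.3015)·0 + 0.3015·1 = -2.4121.
u_2 = w_2 + 2.4121·q_1 = (0.8182, -0.7273, 1.7273).
‖u_2‖ = 2.0449, so q_2 = (0.4001, -0.3556, 0.8447).
q_1·w_3 = (-0.9045)·(-3) + (-0.3015)·(-4) + 0.3015·(-4) = 2.7136; q_2·w_3 = 0.4001·(-3) + (-0.3556)·(-4) + 0.8447·(-4) = -3.1563.
u_3 = w_3 − 2.7136·q_1 + 3.1563·q_2 = (0.7174, -4.3043, -2.1522).
‖u_3‖ = 4.8656, so q_3 = (0.1474, -0.8847, -0.4423).

Q = [[-0.9045, 0.4001, 0.1474], [-0.3015, -0.3556, -0.8847], [0.3015, 0.8447, -0.4423]], R = [[3.3166, -2.4121, 2.7136], [0.0000, 2.0449, -3.1563], [0.0000, 0.0000, 4.8656]]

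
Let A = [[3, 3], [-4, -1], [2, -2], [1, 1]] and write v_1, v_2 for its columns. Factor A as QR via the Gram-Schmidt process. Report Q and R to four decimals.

e_1 = v_1/‖v_1‖ = (3, -4, 2, 1)/5.4772 = (0.5477, -0.7303, 0.3651, 0.1826).
r_{12} = e_1·v_2 = 1.8257.
u_2 = v_2 − 1.8257·e_1 = (2.0000, 0.3333, -2.6667, 0.6667).
‖u_2‖ = 3.4157, so e_2 = (0.5855, 0.0976, -0.7807, 0.1952).

Q = [[0.5477, 0.5855], [-0.7303, 0.0976], [0.3651, -0.7807], [0.1826, 0.1952]], R = [[5.4772, 1.8257], [0.0000, 3.4157]]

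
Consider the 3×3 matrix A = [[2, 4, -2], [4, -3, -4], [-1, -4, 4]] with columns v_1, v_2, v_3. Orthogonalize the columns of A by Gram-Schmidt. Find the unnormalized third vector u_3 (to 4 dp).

e_1 = v_1/‖v_1‖ = (2, 4, -1)/4.5826 = (0.4364, 0.8729, -0.2182).
r_{12} = e_1·v_2 = 0.0000.
u_2 = v_2 + 0.0000·e_1 = (4.0000, -3.0000, -4.0000).
‖u_2‖ = 6.4031, so e_2 = (0.6247, -0.4685, -0.6247).
r_{13} = e_1·v_3 = -5.2372; r_{23} = e_2·v_3 = -1.8741.
u_3 = v_3 + 5.2372·e_1 + 1.8741·e_2 = (1.4564, -0.3066, 1.6864).

u_3 = (1.4564, -0.3066, 1.6864)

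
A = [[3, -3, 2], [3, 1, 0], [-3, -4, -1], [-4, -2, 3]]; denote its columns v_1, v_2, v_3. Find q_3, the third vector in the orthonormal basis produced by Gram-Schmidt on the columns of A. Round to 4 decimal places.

q_1 = v_1/‖v_1‖ = (3, 3, -3, -4)/6.5574 = (0.4575, 0.4575, -0.4575, -0.6100).
r_{12} = q_1·v_2 = 2.1350.
u_2 = v_2 − 2.1350·q_1 = (-3.9767, 0.0233, -3.0233, -0.6977).
‖u_2‖ = 5.0440, so q_2 = (-0.7884, 0.0046, -0.5994, -0.1383).
r_{13} = q_1·v_3 = -0.4575; r_{23} = q_2·v_3 = -1.3924.
u_3 = v_3 + 0.4575·q_1 + 1.3924·q_2 = (1.1115, 0.2157, -2.0439, 2.5283).
‖u_3‖ = 3.4427, so q_3 = (0.3229, 0.0627, -0.5937, 0.7344).

q_3 = (0.3229, 0.0627, -0.5937, 0.7344)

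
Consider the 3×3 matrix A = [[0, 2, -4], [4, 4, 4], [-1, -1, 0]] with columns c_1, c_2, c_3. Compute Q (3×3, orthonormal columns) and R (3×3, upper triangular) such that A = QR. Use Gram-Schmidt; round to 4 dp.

c_1 = (0, 4, -1); ‖c_1‖ = 4.1231, so q_1 = (0.0000, 0.9701, -0.2425).
q_1·c_2 = 0.0000·2 + 0.9701·4 + (-0.2425)·(-1) = 4.1231.
u_2 = c_2 − 4.1231·q_1 = (2.0000, 0.0000, 0.0000).
‖u_2‖ = 2.0000, so q_2 = (1.0000, 0.0000, 0.0000).
q_1·c_3 = 0.0000·(-4) + 0.9701·4 + (-0.2425)·0 = 3.8806; q_2·c_3 = 1.0000·(-4) + 0.0000·4 + 0.0000·0 = -4.0000.
u_3 = c_3 − 3.8806·q_1 + 4.0000·q_2 = (0.0000, 0.2353, 0.9412).
‖u_3‖ = 0.9701, so q_3 = (0.0000, 0.2425, 0.9701).

Q = [[0.0000, 1.0000, 0.0000], [0.9701, 0.0000, 0.2425], [-0.2425, 0.0000, 0.9701]], R = [[4.1231, 4.1231, 3.8806], [0.0000, 2.0000, -4.0000], [0.0000, 0.0000, 0.9701]]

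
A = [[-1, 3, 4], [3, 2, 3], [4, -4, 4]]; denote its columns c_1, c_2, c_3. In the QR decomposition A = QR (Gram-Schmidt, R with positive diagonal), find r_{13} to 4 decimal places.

e_1 = c_1/‖c_1‖ = (-1, 3, 4)/5.0990 = (-0.1961, 0.5883, 0.7845).
r_{13} = e_1·c_3 = 4.1184.

r_{13} = 4.1184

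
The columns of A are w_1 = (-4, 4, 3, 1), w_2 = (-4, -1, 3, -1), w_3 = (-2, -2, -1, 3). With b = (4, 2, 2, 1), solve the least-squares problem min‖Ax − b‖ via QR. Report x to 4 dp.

x = (0.2656, -0.6077, -0.4761)

q_1 = w_1/‖w_1‖ = (-4, 4, 3, 1)/6.4807 = (-0.6172, 0.6172, 0.4629, 0.1543).
r_{12} = q_1·w_2 = 3.0861.
u_2 = w_2 − 3.0861·q_1 = (-2.0952, -2.9048, 1.5714, -1.4762).
‖u_2‖ = 4.1805, so q_2 = (-0.5012, -0.6948, 0.3759, -0.3531).
r_{13} = q_1·w_3 = 0.0000; r_{23} = q_2·w_3 = 0.9568.
u_3 = w_3 − 0.0000·q_1 − 0.9568·q_2 = (-1.5204, -1.3351, -1.3597, 3.3379).
‖u_3‖ = 4.1333, so q_3 = (-0.3678, -0.3230, -0.3290, 0.8075).
Qᵀb = (-0.1543, -2.9958, -1.9678).
Back-substitute: x_3 = -1.9678/4.1333 = -0.4761.
x_2 = (-2.9958 − 0.9568·(-0.4761))/4.1805 = -0.6077.
x_1 = (-0.1543 − 3.0861·(-0.6077) − 0.0000·(-0.4761))/6.4807 = 0.2656.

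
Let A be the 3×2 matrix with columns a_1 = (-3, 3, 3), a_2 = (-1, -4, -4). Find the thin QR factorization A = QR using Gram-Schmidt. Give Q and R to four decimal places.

Q = [[-0.5774, -0.8165], [0.5774, -0.4082], [0.5774, -0.4082]], R = [[5.1962, -4.0415], [0.0000, 4.0825]]

a_1 = (-3, 3, 3); ‖a_1‖ = 5.1962, so e_1 = (-0.5774, 0.5774, 0.5774).
e_1·a_2 = (-0.5774)·(-1) + 0.5774·(-4) + 0.5774·(-4) = -4.0415.
u_2 = a_2 + 4.0415·e_1 = (-3.3333, -1.6667, -1.6667).
‖u_2‖ = 4.0825, so e_2 = (-0.8165, -0.4082, -0.4082).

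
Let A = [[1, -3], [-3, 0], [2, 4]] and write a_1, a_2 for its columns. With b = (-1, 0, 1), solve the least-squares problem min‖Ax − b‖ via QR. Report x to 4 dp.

x = (-0.0308, 0.2862)

q_1 = a_1/‖a_1‖ = (1, -3, 2)/3.7417 = (0.2673, -0.8018, 0.5345).
r_{12} = q_1·a_2 = 1.3363.
u_2 = a_2 − 1.3363·q_1 = (-3.3571, 1.0714, 3.2857).
‖u_2‖ = 4.8181, so q_2 = (-0.6968, 0.2224, 0.6819).
Qᵀb = (0.2673, 1.3787).
Back-substitute: x_2 = 1.3787/4.8181 = 0.2862.
x_1 = (0.2673 − 1.3363·0.2862)/3.7417 = -0.0308.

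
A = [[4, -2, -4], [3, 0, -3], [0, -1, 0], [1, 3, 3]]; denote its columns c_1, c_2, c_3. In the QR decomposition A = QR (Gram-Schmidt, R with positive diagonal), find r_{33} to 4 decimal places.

r_{33} = 1.6968

c_1 = (4, 3, 0, 1); ‖c_1‖ = 5.0990, so e_1 = (0.7845, 0.5883, 0.0000, 0.1961).
e_1·c_2 = 0.7845·(-2) + 0.5883·0 + 0.0000·(-1) + 0.1961·3 = -0.9806.
u_2 = c_2 + 0.9806·e_1 = (-1.2308, 0.5769, -1.0000, 3.1923).
‖u_2‖ = 3.6109, so e_2 = (-0.3409, 0.1598, -0.2769, 0.8841).
e_1·c_3 = 0.7845·(-4) + 0.5883·(-3) + 0.0000·0 + 0.1961·3 = -4.3146; e_2·c_3 = (-0.3409)·(-4) + 0.1598·(-3) + (-0.2769)·0 + 0.8841·3 = 3.5363.
u_3 = c_3 + 4.3146·e_1 − 3.5363·e_2 = (0.5900, -1.0265, 0.9794, 0.7198).
r_{33} = ‖u_3‖ = 1.6968.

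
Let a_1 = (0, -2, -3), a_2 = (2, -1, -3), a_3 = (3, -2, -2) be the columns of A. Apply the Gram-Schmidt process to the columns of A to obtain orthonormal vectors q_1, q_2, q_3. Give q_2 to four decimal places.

q_2 = (0.9233, 0.3196, -0.2131)

q_1 = a_1/‖a_1‖ = (0, -2, -3)/3.6056 = (0.0000, -0.5547, -0.8321).
r_{12} = q_1·a_2 = 3.0509.
u_2 = a_2 − 3.0509·q_1 = (2.0000, 0.6923, -0.4615).
‖u_2‖ = 2.1662, so q_2 = (0.9233, 0.3196, -0.2131).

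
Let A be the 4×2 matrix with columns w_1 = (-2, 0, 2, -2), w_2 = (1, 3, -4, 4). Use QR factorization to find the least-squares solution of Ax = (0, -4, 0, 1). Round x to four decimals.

q_1 = w_1/‖w_1‖ = (-2, 0, 2, -2)/3.4641 = (-0.5774, 0.0000, 0.5774, -0.5774).
r_{12} = q_1·w_2 = -5.1962.
u_2 = w_2 + 5.1962·q_1 = (-2.0000, 3.0000, -1.0000, 1.0000).
‖u_2‖ = 3.8730, so q_2 = (-0.5164, 0.7746, -0.2582, 0.2582).
Qᵀb = (-0.5774, -2.8402).
Back-substitute: x_2 = -2.8402/3.8730 = -0.7333.
x_1 = (-0.5774 + 5.1962·(-0.7333))/3.4641 = -1.2667.

x = (-1.2667, -0.7333)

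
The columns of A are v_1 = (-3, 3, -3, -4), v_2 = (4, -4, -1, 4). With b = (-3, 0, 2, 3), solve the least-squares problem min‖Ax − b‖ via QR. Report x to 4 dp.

x = (-0.6978, -0.5678)

e_1 = v_1/‖v_1‖ = (-3, 3, -3, -4)/6.5574 = (-0.4575, 0.4575, -0.4575, -0.6100).
r_{12} = e_1·v_2 = -5.6424.
u_2 = v_2 + 5.6424·e_1 = (1.4186, -1.4186, -3.5814, 0.5581).
‖u_2‖ = 4.1428, so e_2 = (0.3424, -0.3424, -0.8645, 0.1347).
Qᵀb = (-1.3725, -2.3521).
Back-substitute: x_2 = -2.3521/4.1428 = -0.5678.
x_1 = (-1.3725 + 5.6424·(-0.5678))/6.5574 = -0.6978.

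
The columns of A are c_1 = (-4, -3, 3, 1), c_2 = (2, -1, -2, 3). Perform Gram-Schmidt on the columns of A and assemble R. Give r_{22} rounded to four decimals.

c_1 = (-4, -3, 3, 1); ‖c_1‖ = 5.9161, so q_1 = (-0.6761, -0.5071, 0.5071, 0.1690).
q_1·c_2 = (-0.6761)·2 + (-0.5071)·(-1) + 0.5071·(-2) + 0.1690·3 = -1.3522.
u_2 = c_2 + 1.3522·q_1 = (1.0857, -1.6857, -1.3143, 3.2286).
r_{22} = ‖u_2‖ = 4.0214.

r_{22} = 4.0214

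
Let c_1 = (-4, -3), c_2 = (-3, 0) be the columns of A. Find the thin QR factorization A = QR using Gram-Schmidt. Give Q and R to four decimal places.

c_1 = (-4, -3); ‖c_1‖ = 5.0000, so e_1 = (-0.8000, -0.6000).
e_1·c_2 = (-0.8000)·(-3) + (-0.6000)·0 = 2.4000.
u_2 = c_2 − 2.4000·e_1 = (-1.0800, 1.4400).
‖u_2‖ = 1.8000, so e_2 = (-0.6000, 0.8000).

Q = [[-0.8000, -0.6000], [-0.6000, 0.8000]], R = [[5.0000, 2.4000], [0.0000, 1.8000]]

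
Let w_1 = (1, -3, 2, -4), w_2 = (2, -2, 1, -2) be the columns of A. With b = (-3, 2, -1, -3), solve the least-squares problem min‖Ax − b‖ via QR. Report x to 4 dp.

w_1 = (1, -3, 2, -4); ‖w_1‖ = 5.4772, so e_1 = (0.1826, -0.5477, 0.3651, -0.7303).
e_1·w_2 = 0.1826·2 + (-0.5477)·(-2) + 0.3651·1 + (-0.7303)·(-2) = 3.2863.
u_2 = w_2 − 3.2863·e_1 = (1.4000, -0.2000, -0.2000, 0.4000).
‖u_2‖ = 1.4832, so e_2 = (0.9439, -0.1348, -0.1348, 0.2697).
Qᵀb = (0.1826, -3.7755).
Back-substitute: x_2 = -3.7755/1.4832 = -2.5455.
x_1 = (0.1826 − 3.2863·(-2.5455))/5.4772 = 1.5606.

x = (1.5606, -2.5455)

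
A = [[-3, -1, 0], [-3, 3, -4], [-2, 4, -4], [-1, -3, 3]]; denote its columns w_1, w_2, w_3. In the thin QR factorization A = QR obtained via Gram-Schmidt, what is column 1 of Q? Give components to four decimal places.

e_1 = (-0.6255, -0.6255, -0.4170, -0.2085)

w_1 = (-3, -3, -2, -1); ‖w_1‖ = 4.7958, so e_1 = (-0.6255, -0.6255, -0.4170, -0.2085).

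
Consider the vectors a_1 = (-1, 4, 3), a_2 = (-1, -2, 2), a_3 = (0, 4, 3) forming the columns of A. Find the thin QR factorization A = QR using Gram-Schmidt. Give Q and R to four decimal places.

Q = [[-0.1961, -0.3469, 0.9172], [0.7845, -0.6167, -0.0655], [0.5883, 0.7066, 0.3931]], R = [[5.0990, -0.1961, 4.9029], [0.0000, 2.9936, -0.3469], [0.0000, 0.0000, 0.9172]]

e_1 = a_1/‖a_1‖ = (-1, 4, 3)/5.0990 = (-0.1961, 0.7845, 0.5883).
r_{12} = e_1·a_2 = -0.1961.
u_2 = a_2 + 0.1961·e_1 = (-1.0385, -1.8462, 2.1154).
‖u_2‖ = 2.9936, so e_2 = (-0.3469, -0.6167, 0.7066).
r_{13} = e_1·a_3 = 4.9029; r_{23} = e_2·a_3 = -0.3469.
u_3 = a_3 − 4.9029·e_1 + 0.3469·e_2 = (0.8412, -0.0601, 0.3605).
‖u_3‖ = 0.9172, so e_3 = (0.9172, -0.0655, 0.3931).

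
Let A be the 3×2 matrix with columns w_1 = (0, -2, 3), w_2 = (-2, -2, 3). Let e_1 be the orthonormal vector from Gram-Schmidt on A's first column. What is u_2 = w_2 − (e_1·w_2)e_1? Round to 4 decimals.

w_1 = (0, -2, 3); ‖w_1‖ = 3.6056, so e_1 = (0.0000, -0.5547, 0.8321).
e_1·w_2 = 0.0000·(-2) + (-0.5547)·(-2) + 0.8321·3 = 3.6056.
u_2 = w_2 − 3.6056·e_1 = (-2.0000, 0.0000, 0.0000).

u_2 = (-2.0000, 0.0000, 0.0000)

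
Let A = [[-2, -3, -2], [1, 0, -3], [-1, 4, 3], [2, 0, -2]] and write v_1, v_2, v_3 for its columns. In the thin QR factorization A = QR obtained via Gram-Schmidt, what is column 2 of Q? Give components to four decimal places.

e_2 = (-0.5242, -0.0403, 0.8468, -0.0806)

v_1 = (-2, 1, -1, 2); ‖v_1‖ = 3.1623, so e_1 = (-0.6325, 0.3162, -0.3162, 0.6325).
e_1·v_2 = (-0.6325)·(-3) + 0.3162·0 + (-0.3162)·4 + 0.6325·0 = 0.6325.
u_2 = v_2 − 0.6325·e_1 = (-2.6000, -0.2000, 4.2000, -0.4000).
‖u_2‖ = 4.9598, so e_2 = (-0.5242, -0.0403, 0.8468, -0.0806).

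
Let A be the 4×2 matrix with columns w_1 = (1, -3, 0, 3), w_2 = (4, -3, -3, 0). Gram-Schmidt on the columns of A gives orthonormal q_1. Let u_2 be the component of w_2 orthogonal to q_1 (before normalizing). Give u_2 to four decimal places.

u_2 = (3.3158, -0.9474, -3.0000, -2.0526)

w_1 = (1, -3, 0, 3); ‖w_1‖ = 4.3589, so q_1 = (0.2294, -0.6882, 0.0000, 0.6882).
q_1·w_2 = 0.2294·4 + (-0.6882)·(-3) + 0.0000·(-3) + 0.6882·0 = 2.9824.
u_2 = w_2 − 2.9824·q_1 = (3.3158, -0.9474, -3.0000, -2.0526).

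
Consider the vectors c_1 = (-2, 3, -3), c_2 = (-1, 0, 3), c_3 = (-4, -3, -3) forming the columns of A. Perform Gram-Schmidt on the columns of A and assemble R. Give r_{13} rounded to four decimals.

r_{13} = 1.7056

e_1 = c_1/‖c_1‖ = (-2, 3, -3)/4.6904 = (-0.4264, 0.6396, -0.6396).
r_{13} = e_1·c_3 = 1.7056.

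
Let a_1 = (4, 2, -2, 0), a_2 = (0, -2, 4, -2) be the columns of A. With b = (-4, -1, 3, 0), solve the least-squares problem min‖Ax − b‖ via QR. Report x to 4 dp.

x = (-0.9444, 0.1111)

a_1 = (4, 2, -2, 0); ‖a_1‖ = 4.8990, so e_1 = (0.8165, 0.4082, -0.4082, 0.0000).
e_1·a_2 = 0.8165·0 + 0.4082·(-2) + (-0.4082)·4 + 0.0000·(-2) = -2.4495.
u_2 = a_2 + 2.4495·e_1 = (2.0000, -1.0000, 3.0000, -2.0000).
‖u_2‖ = 4.2426, so e_2 = (0.4714, -0.2357, 0.7071, -0.4714).
Qᵀb = (-4.8990, 0.4714).
Back-substitute: x_2 = 0.4714/4.2426 = 0.1111.
x_1 = (-4.8990 + 2.4495·0.1111)/4.8990 = -0.9444.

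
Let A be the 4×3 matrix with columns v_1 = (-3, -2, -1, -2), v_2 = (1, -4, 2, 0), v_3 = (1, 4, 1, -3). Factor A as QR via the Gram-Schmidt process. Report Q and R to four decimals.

Q = [[-0.7071, 0.3313, 0.2071], [-0.4714, -0.8098, 0.2800], [-0.2357, 0.4785, 0.4564], [-0.4714, 0.0736, -0.8188]], R = [[4.2426, 0.7071, -1.4142], [0.0000, 4.5277, -2.6504], [0.0000, 0.0000, 4.2398]]

v_1 = (-3, -2, -1, -2); ‖v_1‖ = 4.2426, so e_1 = (-0.7071, -0.4714, -0.2357, -0.4714).
e_1·v_2 = (-0.7071)·1 + (-0.4714)·(-4) + (-0.2357)·2 + (-0.4714)·0 = 0.7071.
u_2 = v_2 − 0.7071·e_1 = (1.5000, -3.6667, 2.1667, 0.3333).
‖u_2‖ = 4.5277, so e_2 = (0.3313, -0.8098, 0.4785, 0.0736).
e_1·v_3 = (-0.7071)·1 + (-0.4714)·4 + (-0.2357)·1 + (-0.4714)·(-3) = -1.4142; e_2·v_3 = 0.3313·1 + (-0.8098)·4 + 0.4785·1 + 0.0736·(-3) = -2.6504.
u_3 = v_3 + 1.4142·e_1 + 2.6504·e_2 = (0.8780, 1.1870, 1.9350, -3.4715).
‖u_3‖ = 4.2398, so e_3 = (0.2071, 0.2800, 0.4564, -0.8188).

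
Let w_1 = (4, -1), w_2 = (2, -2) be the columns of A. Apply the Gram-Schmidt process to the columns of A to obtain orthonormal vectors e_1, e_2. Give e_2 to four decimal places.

e_1 = w_1/‖w_1‖ = (4, -1)/4.1231 = (0.9701, -0.2425).
r_{12} = e_1·w_2 = 2.4254.
u_2 = w_2 − 2.4254·e_1 = (-0.3529, -1.4118).
‖u_2‖ = 1.4552, so e_2 = (-0.2425, -0.9701).

e_2 = (-0.2425, -0.9701)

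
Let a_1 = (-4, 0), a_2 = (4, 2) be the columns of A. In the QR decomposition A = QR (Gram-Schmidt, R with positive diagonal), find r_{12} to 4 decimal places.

a_1 = (-4, 0); ‖a_1‖ = 4.0000, so e_1 = (-1.0000, 0.0000).
r_{12} = e_1·a_2 = -4.0000.

r_{12} = -4.0000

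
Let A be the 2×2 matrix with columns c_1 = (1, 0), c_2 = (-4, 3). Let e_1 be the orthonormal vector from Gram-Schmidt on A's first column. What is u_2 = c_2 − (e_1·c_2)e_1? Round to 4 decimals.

c_1 = (1, 0); ‖c_1‖ = 1.0000, so e_1 = (1.0000, 0.0000).
e_1·c_2 = 1.0000·(-4) + 0.0000·3 = -4.0000.
u_2 = c_2 + 4.0000·e_1 = (0.0000, 3.0000).

u_2 = (0.0000, 3.0000)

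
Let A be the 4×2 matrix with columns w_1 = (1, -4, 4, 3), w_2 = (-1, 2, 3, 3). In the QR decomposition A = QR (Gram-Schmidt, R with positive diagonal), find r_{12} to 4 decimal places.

w_1 = (1, -4, 4, 3); ‖w_1‖ = 6.4807, so e_1 = (0.1543, -0.6172, 0.6172, 0.4629).
r_{12} = e_1·w_2 = 1.8516.

r_{12} = 1.8516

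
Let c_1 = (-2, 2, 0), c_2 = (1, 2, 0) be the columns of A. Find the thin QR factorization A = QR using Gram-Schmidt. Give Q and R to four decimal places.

Q = [[-0.7071, 0.7071], [0.7071, 0.7071], [0.0000, 0.0000]], R = [[2.8284, 0.7071], [0.0000, 2.1213]]

c_1 = (-2, 2, 0); ‖c_1‖ = 2.8284, so q_1 = (-0.7071, 0.7071, 0.0000).
q_1·c_2 = (-0.7071)·1 + 0.7071·2 + 0.0000·0 = 0.7071.
u_2 = c_2 − 0.7071·q_1 = (1.5000, 1.5000, 0.0000).
‖u_2‖ = 2.1213, so q_2 = (0.7071, 0.7071, 0.0000).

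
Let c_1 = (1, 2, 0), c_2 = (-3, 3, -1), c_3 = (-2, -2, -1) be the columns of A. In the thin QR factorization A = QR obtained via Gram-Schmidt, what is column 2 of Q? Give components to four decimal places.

q_2 = (-0.8680, 0.4340, -0.2411)

c_1 = (1, 2, 0); ‖c_1‖ = 2.2361, so q_1 = (0.4472, 0.8944, 0.0000).
q_1·c_2 = 0.4472·(-3) + 0.8944·3 + 0.0000·(-1) = 1.3416.
u_2 = c_2 − 1.3416·q_1 = (-3.6000, 1.8000, -1.0000).
‖u_2‖ = 4.1473, so q_2 = (-0.8680, 0.4340, -0.2411).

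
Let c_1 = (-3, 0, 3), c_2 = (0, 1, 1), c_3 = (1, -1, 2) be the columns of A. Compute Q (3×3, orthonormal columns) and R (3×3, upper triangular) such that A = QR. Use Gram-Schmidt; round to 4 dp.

Q = [[-0.7071, 0.4082, 0.5774], [0.0000, 0.8165, -0.5774], [0.7071, 0.4082, 0.5774]], R = [[4.2426, 0.7071, 0.7071], [0.0000, 1.2247, 0.4082], [0.0000, 0.0000, 2.3094]]

c_1 = (-3, 0, 3); ‖c_1‖ = 4.2426, so q_1 = (-0.7071, 0.0000, 0.7071).
q_1·c_2 = (-0.7071)·0 + 0.0000·1 + 0.7071·1 = 0.7071.
u_2 = c_2 − 0.7071·q_1 = (0.5000, 1.0000, 0.5000).
‖u_2‖ = 1.2247, so q_2 = (0.4082, 0.8165, 0.4082).
q_1·c_3 = (-0.7071)·1 + 0.0000·(-1) + 0.7071·2 = 0.7071; q_2·c_3 = 0.4082·1 + 0.8165·(-1) + 0.4082·2 = 0.4082.
u_3 = c_3 − 0.7071·q_1 − 0.4082·q_2 = (1.3333, -1.3333, 1.3333).
‖u_3‖ = 2.3094, so q_3 = (0.5774, -0.5774, 0.5774).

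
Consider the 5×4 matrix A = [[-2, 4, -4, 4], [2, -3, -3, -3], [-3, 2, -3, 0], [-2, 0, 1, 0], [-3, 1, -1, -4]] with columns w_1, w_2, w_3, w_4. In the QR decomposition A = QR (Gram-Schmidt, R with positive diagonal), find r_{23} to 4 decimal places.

r_{23} = -1.3649

w_1 = (-2, 2, -3, -2, -3); ‖w_1‖ = 5.4772, so e_1 = (-0.3651, 0.3651, -0.5477, -0.3651, -0.5477).
e_1·w_2 = (-0.3651)·4 + 0.3651·(-3) + (-0.5477)·2 + (-0.3651)·0 + (-0.5477)·1 = -4.1992.
u_2 = w_2 + 4.1992·e_1 = (2.4667, -1.4667, -0.3000, -1.5333, -1.3000).
‖u_2‖ = 3.5166, so e_2 = (0.7014, -0.4171, -0.0853, -0.4360, -0.3697).
r_{23} = e_2·w_3 = -1.3649.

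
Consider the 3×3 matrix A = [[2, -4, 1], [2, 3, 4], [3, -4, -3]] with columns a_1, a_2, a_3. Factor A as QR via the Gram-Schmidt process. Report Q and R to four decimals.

a_1 = (2, 2, 3); ‖a_1‖ = 4.1231, so q_1 = (0.4851, 0.4851, 0.7276).
q_1·a_2 = 0.4851·(-4) + 0.4851·3 + 0.7276·(-4) = -3.3955.
u_2 = a_2 + 3.3955·q_1 = (-2.3529, 4.6471, -1.5294).
‖u_2‖ = 5.4287, so q_2 = (-0.4334, 0.8560, -0.2817).
q_1·a_3 = 0.4851·1 + 0.4851·4 + 0.7276·(-3) = 0.2425; q_2·a_3 = (-0.4334)·1 + 0.8560·4 + (-0.2817)·(-3) = 3.8358.
u_3 = a_3 − 0.2425·q_1 − 3.8358·q_2 = (2.5449, 0.5988, -2.0958).
‖u_3‖ = 3.3508, so q_3 = (0.7595, 0.1787, -0.6255).

Q = [[0.4851, -0.4334, 0.7595], [0.4851, 0.8560, 0.1787], [0.7276, -0.2817, -0.6255]], R = [[4.1231, -3.3955, 0.2425], [0.0000, 5.4287, 3.8358], [0.0000, 0.0000, 3.3508]]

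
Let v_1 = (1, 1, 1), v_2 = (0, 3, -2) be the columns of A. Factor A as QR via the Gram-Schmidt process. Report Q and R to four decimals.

v_1 = (1, 1, 1); ‖v_1‖ = 1.7321, so q_1 = (0.5774, 0.5774, 0.5774).
q_1·v_2 = 0.5774·0 + 0.5774·3 + 0.5774·(-2) = 0.5774.
u_2 = v_2 − 0.5774·q_1 = (-0.3333, 2.6667, -2.3333).
‖u_2‖ = 3.5590, so q_2 = (-0.0937, 0.7493, -0.6556).

Q = [[0.5774, -0.0937], [0.5774, 0.7493], [0.5774, -0.6556]], R = [[1.7321, 0.5774], [0.0000, 3.5590]]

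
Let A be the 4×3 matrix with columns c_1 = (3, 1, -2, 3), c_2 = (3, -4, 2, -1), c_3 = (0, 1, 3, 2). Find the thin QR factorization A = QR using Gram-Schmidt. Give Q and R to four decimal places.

Q = [[0.6255, 0.5971, -0.0375], [0.2085, -0.7165, 0.2591], [-0.4170, 0.3344, 0.8249], [0.6255, -0.1353, 0.5010]], R = [[4.7958, -0.4170, 0.2085], [0.0000, 5.4613, 0.0159], [0.0000, 0.0000, 3.7358]]

c_1 = (3, 1, -2, 3); ‖c_1‖ = 4.7958, so q_1 = (0.6255, 0.2085, -0.4170, 0.6255).
q_1·c_2 = 0.6255·3 + 0.2085·(-4) + (-0.4170)·2 + 0.6255·(-1) = -0.4170.
u_2 = c_2 + 0.4170·q_1 = (3.2609, -3.9130, 1.8261, -0.7391).
‖u_2‖ = 5.4613, so q_2 = (0.5971, -0.7165, 0.3344, -0.1353).
q_1·c_3 = 0.6255·0 + 0.2085·1 + (-0.4170)·3 + 0.6255·2 = 0.2085; q_2·c_3 = 0.5971·0 + (-0.7165)·1 + 0.3344·3 + (-0.1353)·2 = 0.0159.
u_3 = c_3 − 0.2085·q_1 − 0.0159·q_2 = (-0.1399, 0.9679, 3.0816, 1.8717).
‖u_3‖ = 3.7358, so q_3 = (-0.0375, 0.2591, 0.8249, 0.5010).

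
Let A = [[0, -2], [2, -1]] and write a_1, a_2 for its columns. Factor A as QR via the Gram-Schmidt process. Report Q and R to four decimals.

Q = [[0.0000, -1.0000], [1.0000, 0.0000]], R = [[2.0000, -1.0000], [0.0000, 2.0000]]

q_1 = a_1/‖a_1‖ = (0, 2)/2.0000 = (0.0000, 1.0000).
r_{12} = q_1·a_2 = -1.0000.
u_2 = a_2 + 1.0000·q_1 = (-2.0000, 0.0000).
‖u_2‖ = 2.0000, so q_2 = (-1.0000, 0.0000).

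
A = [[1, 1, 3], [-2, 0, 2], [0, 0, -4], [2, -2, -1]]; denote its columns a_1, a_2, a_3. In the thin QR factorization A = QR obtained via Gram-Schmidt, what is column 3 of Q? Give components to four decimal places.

e_3 = (0.4000, 0.4000, -0.8000, 0.2000)

a_1 = (1, -2, 0, 2); ‖a_1‖ = 3.0000, so e_1 = (0.3333, -0.6667, 0.0000, 0.6667).
e_1·a_2 = 0.3333·1 + (-0.6667)·0 + 0.0000·0 + 0.6667·(-2) = -1.0000.
u_2 = a_2 + 1.0000·e_1 = (1.3333, -0.6667, 0.0000, -1.3333).
‖u_2‖ = 2.0000, so e_2 = (0.6667, -0.3333, 0.0000, -0.6667).
e_1·a_3 = 0.3333·3 + (-0.6667)·2 + 0.0000·(-4) + 0.6667·(-1) = -1.0000; e_2·a_3 = 0.6667·3 + (-0.3333)·2 + 0.0000·(-4) + (-0.6667)·(-1) = 2.0000.
u_3 = a_3 + 1.0000·e_1 − 2.0000·e_2 = (2.0000, 2.0000, -4.0000, 1.0000).
‖u_3‖ = 5.0000, so e_3 = (0.4000, 0.4000, -0.8000, 0.2000).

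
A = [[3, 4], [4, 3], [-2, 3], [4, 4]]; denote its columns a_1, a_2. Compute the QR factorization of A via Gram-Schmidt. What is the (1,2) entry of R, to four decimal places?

r_{12} = 5.0684

e_1 = a_1/‖a_1‖ = (3, 4, -2, 4)/6.7082 = (0.4472, 0.5963, -0.2981, 0.5963).
r_{12} = e_1·a_2 = 5.0684.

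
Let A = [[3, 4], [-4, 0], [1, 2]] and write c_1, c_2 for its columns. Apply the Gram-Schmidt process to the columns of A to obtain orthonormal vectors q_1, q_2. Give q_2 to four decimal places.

q_1 = c_1/‖c_1‖ = (3, -4, 1)/5.0990 = (0.5883, -0.7845, 0.1961).
r_{12} = q_1·c_2 = 2.7456.
u_2 = c_2 − 2.7456·q_1 = (2.3846, 2.1538, 1.4615).
‖u_2‖ = 3.5301, so q_2 = (0.6755, 0.6101, 0.4140).

q_2 = (0.6755, 0.6101, 0.4140)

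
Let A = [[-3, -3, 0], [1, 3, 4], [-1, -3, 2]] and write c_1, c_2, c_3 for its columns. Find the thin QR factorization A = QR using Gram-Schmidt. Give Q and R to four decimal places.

c_1 = (-3, 1, -1); ‖c_1‖ = 3.3166, so q_1 = (-0.9045, 0.3015, -0.3015).
q_1·c_2 = (-0.9045)·(-3) + 0.3015·3 + (-0.3015)·(-3) = 4.5227.
u_2 = c_2 − 4.5227·q_1 = (1.0909, 1.6364, -1.6364).
‖u_2‖ = 2.5584, so q_2 = (0.4264, 0.6396, -0.6396).
q_1·c_3 = (-0.9045)·0 + 0.3015·4 + (-0.3015)·2 = 0.6030; q_2·c_3 = 0.4264·0 + 0.6396·4 + (-0.6396)·2 = 1.2792.
u_3 = c_3 − 0.6030·q_1 − 1.2792·q_2 = (0.0000, 3.0000, 3.0000).
‖u_3‖ = 4.2426, so q_3 = (0.0000, 0.7071, 0.7071).

Q = [[-0.9045, 0.4264, 0.0000], [0.3015, 0.6396, 0.7071], [-0.3015, -0.6396, 0.7071]], R = [[3.3166, 4.5227, 0.6030], [0.0000, 2.5584, 1.2792], [0.0000, 0.0000, 4.2426]]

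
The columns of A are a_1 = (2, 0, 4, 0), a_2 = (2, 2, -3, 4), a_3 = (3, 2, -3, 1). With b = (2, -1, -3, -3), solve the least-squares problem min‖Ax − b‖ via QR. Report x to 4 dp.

a_1 = (2, 0, 4, 0); ‖a_1‖ = 4.4721, so q_1 = (0.4472, 0.0000, 0.8944, 0.0000).
q_1·a_2 = 0.4472·2 + 0.0000·2 + 0.8944·(-3) + 0.0000·4 = -1.7889.
u_2 = a_2 + 1.7889·q_1 = (2.8000, 2.0000, -1.4000, 4.0000).
‖u_2‖ = 5.4589, so q_2 = (0.5129, 0.3664, -0.2565, 0.7327).
q_1·a_3 = 0.4472·3 + 0.0000·2 + 0.8944·(-3) + 0.0000·1 = -1.3416; q_2·a_3 = 0.5129·3 + 0.3664·2 + (-0.2565)·(-3) + 0.7327·1 = 3.7736.
u_3 = a_3 + 1.3416·q_1 − 3.7736·q_2 = (1.6644, 0.6174, -0.8322, -1.7651).
‖u_3‖ = 2.6381, so q_3 = (0.6309, 0.2340, -0.3155, -0.6691).
Qᵀb = (-1.7889, -0.7694, 3.9814).
Back-substitute: x_3 = 3.9814/2.6381 = 1.5092.
x_2 = (-0.7694 − 3.7736·1.5092)/5.4589 = -1.1842.
x_1 = (-1.7889 + 1.7889·(-1.1842) + 1.3416·1.5092)/4.4721 = -0.4209.

x = (-0.4209, -1.1842, 1.5092)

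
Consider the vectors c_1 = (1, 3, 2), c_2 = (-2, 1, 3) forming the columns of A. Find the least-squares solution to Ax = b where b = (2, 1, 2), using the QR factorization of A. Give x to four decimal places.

x = (0.7143, -0.1429)

c_1 = (1, 3, 2); ‖c_1‖ = 3.7417, so e_1 = (0.2673, 0.8018, 0.5345).
e_1·c_2 = 0.2673·(-2) + 0.8018·1 + 0.5345·3 = 1.8708.
u_2 = c_2 − 1.8708·e_1 = (-2.5000, -0.5000, 2.0000).
‖u_2‖ = 3.2404, so e_2 = (-0.7715, -0.1543, 0.6172).
Qᵀb = (2.4054, -0.4629).
Back-substitute: x_2 = -0.4629/3.2404 = -0.1429.
x_1 = (2.4054 − 1.8708·(-0.1429))/3.7417 = 0.7143.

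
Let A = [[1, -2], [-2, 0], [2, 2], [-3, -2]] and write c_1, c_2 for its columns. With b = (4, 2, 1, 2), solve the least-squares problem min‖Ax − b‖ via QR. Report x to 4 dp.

x = (0.2105, -0.9737)

c_1 = (1, -2, 2, -3); ‖c_1‖ = 4.2426, so e_1 = (0.2357, -0.4714, 0.4714, -0.7071).
e_1·c_2 = 0.2357·(-2) + (-0.4714)·0 + 0.4714·2 + (-0.7071)·(-2) = 1.8856.
u_2 = c_2 − 1.8856·e_1 = (-2.4444, 0.8889, 1.1111, -0.6667).
‖u_2‖ = 2.9059, so e_2 = (-0.8412, 0.3059, 0.3824, -0.2294).
Qᵀb = (-0.9428, -2.8295).
Back-substitute: x_2 = -2.8295/2.9059 = -0.9737.
x_1 = (-0.9428 − 1.8856·(-0.9737))/4.2426 = 0.2105.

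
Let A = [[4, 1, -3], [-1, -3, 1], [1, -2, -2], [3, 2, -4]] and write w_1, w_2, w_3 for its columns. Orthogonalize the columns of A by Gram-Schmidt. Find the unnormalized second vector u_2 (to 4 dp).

w_1 = (4, -1, 1, 3); ‖w_1‖ = 5.1962, so e_1 = (0.7698, -0.1925, 0.1925, 0.5774).
e_1·w_2 = 0.7698·1 + (-0.1925)·(-3) + 0.1925·(-2) + 0.5774·2 = 2.1170.
u_2 = w_2 − 2.1170·e_1 = (-0.6296, -2.5926, -2.4074, 0.7778).

u_2 = (-0.6296, -2.5926, -2.4074, 0.7778)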